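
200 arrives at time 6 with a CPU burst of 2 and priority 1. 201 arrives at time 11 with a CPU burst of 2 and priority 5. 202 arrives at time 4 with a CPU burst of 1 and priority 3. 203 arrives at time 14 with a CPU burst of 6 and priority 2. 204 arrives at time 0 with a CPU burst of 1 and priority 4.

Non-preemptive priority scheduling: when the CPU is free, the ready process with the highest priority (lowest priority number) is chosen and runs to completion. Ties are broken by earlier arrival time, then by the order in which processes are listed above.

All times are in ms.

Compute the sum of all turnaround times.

Gantt: | 204 0-1 | idle 1-4 | 202 4-5 | idle 5-6 | 200 6-8 | idle 8-11 | 201 11-13 | idle 13-14 | 203 14-20 |
Completion: 200=8  201=13  202=5  203=20  204=1
Turnaround (C−A): 200=2  201=2  202=1  203=6  204=1
Turnaround = completion − arrival: 200=2, 201=2, 202=1, 203=6, 204=1
Total turnaround = 2 + 2 + 1 + 6 + 1 = 12

12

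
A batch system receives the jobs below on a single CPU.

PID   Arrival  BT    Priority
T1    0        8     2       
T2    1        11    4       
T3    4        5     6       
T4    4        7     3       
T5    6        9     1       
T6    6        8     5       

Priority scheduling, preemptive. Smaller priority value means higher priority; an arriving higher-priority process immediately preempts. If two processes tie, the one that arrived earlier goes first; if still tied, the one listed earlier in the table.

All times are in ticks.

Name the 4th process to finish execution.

Schedule: | T1 0-6 | T5 6-15 | T1 15-17 | T4 17-24 | T2 24-35 | T6 35-43 | T3 43-48 |
Completion: T1=17  T2=35  T3=48  T4=24  T5=15  T6=43
Turnaround (C−A): T1=17  T2=34  T3=44  T4=20  T5=9  T6=37
Finish order: T5 → T1 → T4 → T2 → T6 → T3

T2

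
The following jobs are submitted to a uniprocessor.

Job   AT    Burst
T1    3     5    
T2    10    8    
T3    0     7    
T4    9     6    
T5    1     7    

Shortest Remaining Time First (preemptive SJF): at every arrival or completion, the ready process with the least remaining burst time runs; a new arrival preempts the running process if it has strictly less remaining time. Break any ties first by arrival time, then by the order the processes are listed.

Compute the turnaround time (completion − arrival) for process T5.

Timeline: | T3 0-7 | T1 7-12 | T4 12-18 | T5 18-25 | T2 25-33 |
Completion: T1=12  T2=33  T3=7  T4=18  T5=25
Turnaround (C−A): T1=9  T2=23  T3=7  T4=9  T5=24
Turnaround(T5) = completion − arrival = 25 − 1 = 24

24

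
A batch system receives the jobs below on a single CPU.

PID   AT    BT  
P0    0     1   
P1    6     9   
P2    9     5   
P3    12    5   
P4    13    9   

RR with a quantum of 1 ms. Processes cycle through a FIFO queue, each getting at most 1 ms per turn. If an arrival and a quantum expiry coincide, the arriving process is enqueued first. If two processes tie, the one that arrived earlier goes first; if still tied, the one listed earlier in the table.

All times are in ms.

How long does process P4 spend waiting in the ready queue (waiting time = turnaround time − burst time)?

12

Timeline: | P0 0-1 | idle 1-6 | P1 6-9 | P2 9-10 | P1 10-11 | P2 11-12 | P1 12-13 | P3 13-14 | P2 14-15 | P4 15-16 | P1 16-17 | P3 17-18 | P2 18-19 | P4 19-20 | P1 20-21 | P3 21-22 | P2 22-23 | P4 23-24 | P1 24-25 | P3 25-26 | P4 26-27 | P1 27-28 | P3 28-29 | P4 29-34 |
Completion: P0=1  P1=28  P2=23  P3=29  P4=34
Turnaround (C−A): P0=1  P1=22  P2=14  P3=17  P4=21
Waiting(P4) = turnaround − burst = 21 − 9 = 12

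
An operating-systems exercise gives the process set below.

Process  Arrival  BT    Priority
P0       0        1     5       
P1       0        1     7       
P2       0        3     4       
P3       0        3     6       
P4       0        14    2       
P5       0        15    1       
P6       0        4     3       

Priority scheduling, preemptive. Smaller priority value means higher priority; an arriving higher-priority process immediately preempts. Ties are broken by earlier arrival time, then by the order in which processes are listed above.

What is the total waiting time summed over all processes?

Gantt: | P5 0-15 | P4 15-29 | P6 29-33 | P2 33-36 | P0 36-37 | P3 37-40 | P1 40-41 |
Completion: P0=37  P1=41  P2=36  P3=40  P4=29  P5=15  P6=33
Waiting = turnaround − burst: P0=36, P1=40, P2=33, P3=37, P4=15, P5=0, P6=29
Total waiting = 36 + 40 + 33 + 37 + 15 + 0 + 29 = 190

190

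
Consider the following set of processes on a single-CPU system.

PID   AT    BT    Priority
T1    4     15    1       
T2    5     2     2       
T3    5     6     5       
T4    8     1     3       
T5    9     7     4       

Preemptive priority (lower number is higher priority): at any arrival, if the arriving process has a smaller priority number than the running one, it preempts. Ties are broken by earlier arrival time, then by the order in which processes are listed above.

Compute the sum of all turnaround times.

Schedule: | idle 0-4 | T1 4-19 | T2 19-21 | T4 21-22 | T5 22-29 | T3 29-35 |
Completion: T1=19  T2=21  T3=35  T4=22  T5=29
Turnaround (C−A): T1=15  T2=16  T3=30  T4=14  T5=20
Turnaround = completion − arrival: T1=15, T2=16, T3=30, T4=14, T5=20
Total turnaround = 15 + 16 + 30 + 14 + 20 = 95

95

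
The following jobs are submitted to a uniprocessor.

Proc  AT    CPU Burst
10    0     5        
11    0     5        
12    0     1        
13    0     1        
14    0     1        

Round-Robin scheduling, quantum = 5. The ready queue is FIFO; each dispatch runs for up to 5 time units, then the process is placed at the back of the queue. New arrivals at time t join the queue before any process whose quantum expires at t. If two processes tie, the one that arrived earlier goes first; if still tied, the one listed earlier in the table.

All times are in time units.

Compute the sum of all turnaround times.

Schedule: | 10 0-5 | 11 5-10 | 12 10-11 | 13 11-12 | 14 12-13 |
Completion: 10=5  11=10  12=11  13=12  14=13
Turnaround = completion − arrival: 10=5, 11=10, 12=11, 13=12, 14=13
Total turnaround = 5 + 10 + 11 + 12 + 13 = 51

51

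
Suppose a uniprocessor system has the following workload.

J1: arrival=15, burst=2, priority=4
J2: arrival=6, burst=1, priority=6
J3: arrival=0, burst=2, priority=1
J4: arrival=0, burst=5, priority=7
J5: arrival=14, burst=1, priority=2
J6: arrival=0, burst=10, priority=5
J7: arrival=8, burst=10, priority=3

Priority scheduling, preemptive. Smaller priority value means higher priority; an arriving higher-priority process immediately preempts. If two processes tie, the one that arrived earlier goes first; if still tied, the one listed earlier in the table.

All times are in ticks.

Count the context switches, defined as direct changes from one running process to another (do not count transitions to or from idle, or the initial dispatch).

8

Schedule: | J3 0-2 | J6 2-8 | J7 8-14 | J5 14-15 | J7 15-19 | J1 19-21 | J6 21-25 | J2 25-26 | J4 26-31 |
Completion: J1=21  J2=26  J3=2  J4=31  J5=15  J6=25  J7=19
Turnaround (C−A): J1=6  J2=20  J3=2  J4=31  J5=1  J6=25  J7=11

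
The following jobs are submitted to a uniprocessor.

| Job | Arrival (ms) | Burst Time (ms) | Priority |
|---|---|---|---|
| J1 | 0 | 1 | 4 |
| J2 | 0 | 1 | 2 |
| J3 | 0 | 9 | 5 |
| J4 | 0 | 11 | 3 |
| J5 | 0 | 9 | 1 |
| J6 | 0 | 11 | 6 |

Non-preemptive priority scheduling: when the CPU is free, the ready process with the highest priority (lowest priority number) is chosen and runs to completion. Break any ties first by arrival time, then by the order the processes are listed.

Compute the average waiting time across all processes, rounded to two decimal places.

Gantt: | J5 0-9 | J2 9-10 | J4 10-21 | J1 21-22 | J3 22-31 | J6 31-42 |
Completion: J1=22  J2=10  J3=31  J4=21  J5=9  J6=42
Turnaround (C−A): J1=22  J2=10  J3=31  J4=21  J5=9  J6=42
Waiting times: J1=21, J2=9, J3=22, J4=10, J5=0, J6=31
Average waiting = (21+9+22+10+0+31) / 6 = 93/6 = 15.50

15.50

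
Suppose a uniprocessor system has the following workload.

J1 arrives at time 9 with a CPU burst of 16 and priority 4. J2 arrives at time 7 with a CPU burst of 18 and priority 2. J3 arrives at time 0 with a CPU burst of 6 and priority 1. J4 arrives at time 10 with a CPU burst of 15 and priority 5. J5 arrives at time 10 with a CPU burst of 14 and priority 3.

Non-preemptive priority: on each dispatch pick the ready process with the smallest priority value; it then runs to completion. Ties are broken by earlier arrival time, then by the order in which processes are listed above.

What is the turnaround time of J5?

29

Schedule: | J3 0-6 | idle 6-7 | J2 7-25 | J5 25-39 | J1 39-55 | J4 55-70 |
Completion: J1=55  J2=25  J3=6  J4=70  J5=39
Turnaround (C−A): J1=46  J2=18  J3=6  J4=60  J5=29
Turnaround(J5) = completion − arrival = 39 − 10 = 29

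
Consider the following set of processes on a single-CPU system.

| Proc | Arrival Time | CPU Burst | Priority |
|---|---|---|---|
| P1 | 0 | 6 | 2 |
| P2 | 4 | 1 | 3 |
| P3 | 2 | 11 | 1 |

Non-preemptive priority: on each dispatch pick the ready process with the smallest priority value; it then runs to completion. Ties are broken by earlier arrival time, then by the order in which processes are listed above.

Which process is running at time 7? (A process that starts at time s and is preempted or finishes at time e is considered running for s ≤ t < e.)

P3

Gantt: | P1 0-6 | P3 6-17 | P2 17-18 |
Completion: P1=6  P2=18  P3=17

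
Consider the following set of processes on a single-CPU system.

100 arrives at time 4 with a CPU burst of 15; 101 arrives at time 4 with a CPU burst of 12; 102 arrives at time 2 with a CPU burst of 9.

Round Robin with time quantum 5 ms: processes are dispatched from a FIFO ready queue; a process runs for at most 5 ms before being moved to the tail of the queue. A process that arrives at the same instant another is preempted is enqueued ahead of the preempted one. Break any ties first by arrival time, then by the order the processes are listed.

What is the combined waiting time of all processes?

Schedule: | idle 0-2 | 102 2-7 | 100 7-12 | 101 12-17 | 102 17-21 | 100 21-26 | 101 26-31 | 100 31-36 | 101 36-38 |
Completion: 100=36  101=38  102=21
Turnaround (C−A): 100=32  101=34  102=19
Waiting = turnaround − burst: 100=17, 101=22, 102=10
Total waiting = 17 + 22 + 10 = 49

49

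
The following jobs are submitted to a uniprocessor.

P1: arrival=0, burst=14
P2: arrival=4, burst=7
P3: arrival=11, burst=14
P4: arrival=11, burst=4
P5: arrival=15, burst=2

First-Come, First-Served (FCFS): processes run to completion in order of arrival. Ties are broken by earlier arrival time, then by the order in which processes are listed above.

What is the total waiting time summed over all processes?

68

Schedule: | P1 0-14 | P2 14-21 | P3 21-35 | P4 35-39 | P5 39-41 |
Completion: P1=14  P2=21  P3=35  P4=39  P5=41
Turnaround (C−A): P1=14  P2=17  P3=24  P4=28  P5=26
Waiting = turnaround − burst: P1=0, P2=10, P3=10, P4=24, P5=24
Total waiting = 0 + 10 + 10 + 24 + 24 = 68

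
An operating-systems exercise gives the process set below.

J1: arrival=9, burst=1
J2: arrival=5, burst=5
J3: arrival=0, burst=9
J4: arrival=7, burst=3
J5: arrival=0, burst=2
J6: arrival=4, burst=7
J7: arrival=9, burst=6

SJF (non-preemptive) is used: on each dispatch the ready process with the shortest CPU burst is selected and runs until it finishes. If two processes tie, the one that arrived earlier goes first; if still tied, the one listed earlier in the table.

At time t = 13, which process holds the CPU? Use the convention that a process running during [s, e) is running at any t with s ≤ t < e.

J4

Schedule: | J5 0-2 | J3 2-11 | J1 11-12 | J4 12-15 | J2 15-20 | J7 20-26 | J6 26-33 |
Completion: J1=12  J2=20  J3=11  J4=15  J5=2  J6=33  J7=26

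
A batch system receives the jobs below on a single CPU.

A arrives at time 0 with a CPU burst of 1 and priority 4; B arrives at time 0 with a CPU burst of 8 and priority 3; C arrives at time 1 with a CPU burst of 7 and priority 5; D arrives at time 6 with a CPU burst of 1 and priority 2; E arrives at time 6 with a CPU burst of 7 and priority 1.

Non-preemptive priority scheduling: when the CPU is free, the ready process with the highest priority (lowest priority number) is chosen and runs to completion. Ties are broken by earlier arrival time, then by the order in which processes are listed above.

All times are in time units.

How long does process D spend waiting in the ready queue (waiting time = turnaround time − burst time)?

Schedule: | B 0-8 | E 8-15 | D 15-16 | A 16-17 | C 17-24 |
Completion: A=17  B=8  C=24  D=16  E=15
Turnaround (C−A): A=17  B=8  C=23  D=10  E=9
Waiting(D) = turnaround − burst = 10 − 1 = 9

9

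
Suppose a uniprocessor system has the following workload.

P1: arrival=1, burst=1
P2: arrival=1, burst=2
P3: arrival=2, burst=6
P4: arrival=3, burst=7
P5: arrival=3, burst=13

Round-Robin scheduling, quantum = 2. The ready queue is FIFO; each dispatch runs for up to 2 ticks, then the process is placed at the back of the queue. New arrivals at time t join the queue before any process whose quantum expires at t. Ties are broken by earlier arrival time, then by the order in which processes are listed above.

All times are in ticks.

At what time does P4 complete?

23

Schedule: | idle 0-1 | P1 1-2 | P2 2-4 | P3 4-6 | P4 6-8 | P5 8-10 | P3 10-12 | P4 12-14 | P5 14-16 | P3 16-18 | P4 18-20 | P5 20-22 | P4 22-23 | P5 23-30 |
Completion: P1=2  P2=4  P3=18  P4=23  P5=30
Turnaround (C−A): P1=1  P2=3  P3=16  P4=20  P5=27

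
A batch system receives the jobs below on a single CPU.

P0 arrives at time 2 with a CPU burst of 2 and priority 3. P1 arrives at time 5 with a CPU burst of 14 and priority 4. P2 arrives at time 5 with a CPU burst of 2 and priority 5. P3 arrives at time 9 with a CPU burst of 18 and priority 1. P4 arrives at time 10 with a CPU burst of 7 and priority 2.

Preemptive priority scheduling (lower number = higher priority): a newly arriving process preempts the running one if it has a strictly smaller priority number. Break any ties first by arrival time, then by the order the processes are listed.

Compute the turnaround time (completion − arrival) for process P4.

Gantt: | idle 0-2 | P0 2-4 | idle 4-5 | P1 5-9 | P3 9-27 | P4 27-34 | P1 34-44 | P2 44-46 |
Completion: P0=4  P1=44  P2=46  P3=27  P4=34
Turnaround (C−A): P0=2  P1=39  P2=41  P3=18  P4=24
Turnaround(P4) = completion − arrival = 34 − 10 = 24

24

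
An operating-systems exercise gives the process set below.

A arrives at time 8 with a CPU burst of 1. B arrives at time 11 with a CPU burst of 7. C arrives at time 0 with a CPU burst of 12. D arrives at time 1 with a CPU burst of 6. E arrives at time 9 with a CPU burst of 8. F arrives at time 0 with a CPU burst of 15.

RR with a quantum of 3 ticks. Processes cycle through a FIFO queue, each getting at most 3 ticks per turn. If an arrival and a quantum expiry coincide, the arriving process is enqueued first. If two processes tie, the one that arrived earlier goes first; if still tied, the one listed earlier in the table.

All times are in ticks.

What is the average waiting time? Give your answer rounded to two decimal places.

Timeline: | C 0-3 | F 3-6 | D 6-9 | C 9-12 | F 12-15 | A 15-16 | E 16-19 | D 19-22 | B 22-25 | C 25-28 | F 28-31 | E 31-34 | B 34-37 | C 37-40 | F 40-43 | E 43-45 | B 45-46 | F 46-49 |
Completion: A=16  B=46  C=40  D=22  E=45  F=49
Waiting times: A=7, B=28, C=28, D=15, E=28, F=34
Average waiting = (7+28+28+15+28+34) / 6 = 140/6 = 23.33

23.33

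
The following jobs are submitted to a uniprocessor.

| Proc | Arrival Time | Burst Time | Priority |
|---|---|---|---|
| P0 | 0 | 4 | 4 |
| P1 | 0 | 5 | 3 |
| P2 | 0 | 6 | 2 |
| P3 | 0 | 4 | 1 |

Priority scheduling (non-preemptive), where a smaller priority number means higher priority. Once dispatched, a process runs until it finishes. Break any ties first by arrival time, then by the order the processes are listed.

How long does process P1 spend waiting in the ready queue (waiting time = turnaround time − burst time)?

Schedule: | P3 0-4 | P2 4-10 | P1 10-15 | P0 15-19 |
Completion: P0=19  P1=15  P2=10  P3=4
Waiting(P1) = turnaround − burst = 15 − 5 = 10

10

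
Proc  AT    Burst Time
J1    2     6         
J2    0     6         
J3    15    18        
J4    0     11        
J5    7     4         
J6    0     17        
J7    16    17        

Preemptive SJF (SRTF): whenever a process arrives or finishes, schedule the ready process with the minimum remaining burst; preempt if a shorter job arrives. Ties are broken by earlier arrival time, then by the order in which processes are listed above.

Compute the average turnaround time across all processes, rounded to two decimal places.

Timeline: | J2 0-6 | J1 6-7 | J5 7-11 | J1 11-16 | J4 16-27 | J6 27-44 | J7 44-61 | J3 61-79 |
Completion: J1=16  J2=6  J3=79  J4=27  J5=11  J6=44  J7=61
Turnaround (C−A): J1=14  J2=6  J3=64  J4=27  J5=4  J6=44  J7=45
Turnaround times: J1=14, J2=6, J3=64, J4=27, J5=4, J6=44, J7=45
Average turnaround = (14+6+64+27+4+44+45) / 7 = 204/7 = 29.14

29.14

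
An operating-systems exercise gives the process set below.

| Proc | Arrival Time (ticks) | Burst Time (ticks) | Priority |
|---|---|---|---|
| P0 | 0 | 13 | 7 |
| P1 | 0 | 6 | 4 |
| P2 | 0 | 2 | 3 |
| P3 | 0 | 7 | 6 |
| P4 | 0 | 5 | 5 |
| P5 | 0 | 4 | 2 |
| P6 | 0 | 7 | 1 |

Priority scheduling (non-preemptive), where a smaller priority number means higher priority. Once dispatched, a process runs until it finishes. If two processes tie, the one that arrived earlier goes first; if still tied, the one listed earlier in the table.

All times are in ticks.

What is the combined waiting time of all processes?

105

Timeline: | P6 0-7 | P5 7-11 | P2 11-13 | P1 13-19 | P4 19-24 | P3 24-31 | P0 31-44 |
Completion: P0=44  P1=19  P2=13  P3=31  P4=24  P5=11  P6=7
Turnaround (C−A): P0=44  P1=19  P2=13  P3=31  P4=24  P5=11  P6=7
Waiting = turnaround − burst: P0=31, P1=13, P2=11, P3=24, P4=19, P5=7, P6=0
Total waiting = 31 + 13 + 11 + 24 + 19 + 7 + 0 = 105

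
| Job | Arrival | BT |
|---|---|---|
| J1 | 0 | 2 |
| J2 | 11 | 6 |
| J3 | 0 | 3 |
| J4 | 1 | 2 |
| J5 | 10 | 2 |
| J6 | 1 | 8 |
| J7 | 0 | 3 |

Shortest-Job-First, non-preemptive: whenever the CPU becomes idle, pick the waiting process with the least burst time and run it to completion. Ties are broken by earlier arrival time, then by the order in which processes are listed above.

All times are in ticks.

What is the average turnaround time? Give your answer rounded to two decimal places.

8.00

Gantt: | J1 0-2 | J4 2-4 | J3 4-7 | J7 7-10 | J5 10-12 | J2 12-18 | J6 18-26 |
Completion: J1=2  J2=18  J3=7  J4=4  J5=12  J6=26  J7=10
Turnaround (C−A): J1=2  J2=7  J3=7  J4=3  J5=2  J6=25  J7=10
Turnaround times: J1=2, J2=7, J3=7, J4=3, J5=2, J6=25, J7=10
Average turnaround = (2+7+7+3+2+25+10) / 7 = 56/7 = 8.00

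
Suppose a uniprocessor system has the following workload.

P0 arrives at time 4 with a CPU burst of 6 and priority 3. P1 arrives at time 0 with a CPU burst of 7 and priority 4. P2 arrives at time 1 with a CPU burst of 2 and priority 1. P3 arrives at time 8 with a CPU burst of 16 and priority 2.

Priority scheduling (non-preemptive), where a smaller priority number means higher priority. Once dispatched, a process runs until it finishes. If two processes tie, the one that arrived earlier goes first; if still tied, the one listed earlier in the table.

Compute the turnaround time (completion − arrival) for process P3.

Gantt: | P1 0-7 | P2 7-9 | P3 9-25 | P0 25-31 |
Completion: P0=31  P1=7  P2=9  P3=25
Turnaround(P3) = completion − arrival = 25 − 8 = 17

17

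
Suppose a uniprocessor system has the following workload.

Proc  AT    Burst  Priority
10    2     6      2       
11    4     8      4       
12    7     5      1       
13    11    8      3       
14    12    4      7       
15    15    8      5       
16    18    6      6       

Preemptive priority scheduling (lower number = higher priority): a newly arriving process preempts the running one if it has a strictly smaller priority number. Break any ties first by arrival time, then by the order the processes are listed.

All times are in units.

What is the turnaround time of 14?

35

Schedule: | idle 0-2 | 10 2-7 | 12 7-12 | 10 12-13 | 13 13-21 | 11 21-29 | 15 29-37 | 16 37-43 | 14 43-47 |
Completion: 10=13  11=29  12=12  13=21  14=47  15=37  16=43
Turnaround (C−A): 10=11  11=25  12=5  13=10  14=35  15=22  16=25
Turnaround(14) = completion − arrival = 47 − 12 = 35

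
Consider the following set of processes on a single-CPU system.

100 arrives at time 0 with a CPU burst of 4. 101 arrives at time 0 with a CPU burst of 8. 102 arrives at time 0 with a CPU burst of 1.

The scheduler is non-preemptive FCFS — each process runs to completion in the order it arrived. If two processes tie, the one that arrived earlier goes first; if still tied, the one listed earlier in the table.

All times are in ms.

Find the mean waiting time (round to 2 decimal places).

Gantt: | 100 0-4 | 101 4-12 | 102 12-13 |
Completion: 100=4  101=12  102=13
Turnaround (C−A): 100=4  101=12  102=13
Waiting times: 100=0, 101=4, 102=12
Average waiting = (0+4+12) / 3 = 16/3 = 5.33

5.33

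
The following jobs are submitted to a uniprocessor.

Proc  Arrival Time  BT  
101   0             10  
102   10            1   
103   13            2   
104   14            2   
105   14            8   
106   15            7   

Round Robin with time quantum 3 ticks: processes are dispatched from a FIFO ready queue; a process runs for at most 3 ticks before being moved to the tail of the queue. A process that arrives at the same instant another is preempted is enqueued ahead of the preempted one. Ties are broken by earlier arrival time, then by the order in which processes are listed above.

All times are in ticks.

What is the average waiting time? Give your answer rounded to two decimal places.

3.33

Gantt: | 101 0-10 | 102 10-11 | idle 11-13 | 103 13-15 | 104 15-17 | 105 17-20 | 106 20-23 | 105 23-26 | 106 26-29 | 105 29-31 | 106 31-32 |
Completion: 101=10  102=11  103=15  104=17  105=31  106=32
Turnaround (C−A): 101=10  102=1  103=2  104=3  105=17  106=17
Waiting times: 101=0, 102=0, 103=0, 104=1, 105=9, 106=10
Average waiting = (0+0+0+1+9+10) / 6 = 20/6 = 3.33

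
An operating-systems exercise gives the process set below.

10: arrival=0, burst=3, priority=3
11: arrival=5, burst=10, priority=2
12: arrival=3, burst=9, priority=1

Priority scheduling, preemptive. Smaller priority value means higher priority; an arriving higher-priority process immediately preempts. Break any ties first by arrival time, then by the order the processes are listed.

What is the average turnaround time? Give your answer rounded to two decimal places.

Schedule: | 10 0-3 | 12 3-12 | 11 12-22 |
Completion: 10=3  11=22  12=12
Turnaround times: 10=3, 11=17, 12=9
Average turnaround = (3+17+9) / 3 = 29/3 = 9.67

9.67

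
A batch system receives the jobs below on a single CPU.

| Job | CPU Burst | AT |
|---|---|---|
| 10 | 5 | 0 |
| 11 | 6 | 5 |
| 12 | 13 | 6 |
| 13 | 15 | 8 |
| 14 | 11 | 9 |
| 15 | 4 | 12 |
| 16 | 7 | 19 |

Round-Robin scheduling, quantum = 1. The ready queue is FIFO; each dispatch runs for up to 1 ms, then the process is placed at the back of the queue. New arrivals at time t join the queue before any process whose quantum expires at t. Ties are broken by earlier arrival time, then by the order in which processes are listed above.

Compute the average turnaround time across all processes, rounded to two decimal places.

32.71

Timeline: | 10 0-5 | 11 5-6 | 12 6-7 | 11 7-8 | 12 8-9 | 13 9-10 | 11 10-11 | 14 11-12 | 12 12-13 | 13 13-14 | 11 14-15 | 15 15-16 | 14 16-17 | 12 17-18 | 13 18-19 | 11 19-20 | 15 20-21 | 14 21-22 | 12 22-23 | 16 23-24 | 13 24-25 | 11 25-26 | 15 26-27 | 14 27-28 | 12 28-29 | 16 29-30 | 13 30-31 | 15 31-32 | 14 32-33 | 12 33-34 | 16 34-35 | 13 35-36 | 14 36-37 | 12 37-38 | 16 38-39 | 13 39-40 | 14 40-41 | 12 41-42 | 16 42-43 | 13 43-44 | 14 44-45 | 12 45-46 | 16 46-47 | 13 47-48 | 14 48-49 | 12 49-50 | 16 50-51 | 13 51-52 | 14 52-53 | 12 53-54 | 13 54-55 | 14 55-56 | 12 56-57 | 13 57-61 |
Completion: 10=5  11=26  12=57  13=61  14=56  15=32  16=51
Turnaround times: 10=5, 11=21, 12=51, 13=53, 14=47, 15=20, 16=32
Average turnaround = (5+21+51+53+47+20+32) / 7 = 229/7 = 32.71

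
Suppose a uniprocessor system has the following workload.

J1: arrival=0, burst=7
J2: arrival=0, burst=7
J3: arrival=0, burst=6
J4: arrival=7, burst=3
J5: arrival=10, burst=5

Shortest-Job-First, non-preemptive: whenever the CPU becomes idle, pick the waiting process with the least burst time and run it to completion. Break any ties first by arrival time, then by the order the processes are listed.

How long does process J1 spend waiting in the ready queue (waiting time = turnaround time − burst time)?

6

Timeline: | J3 0-6 | J1 6-13 | J4 13-16 | J5 16-21 | J2 21-28 |
Completion: J1=13  J2=28  J3=6  J4=16  J5=21
Turnaround (C−A): J1=13  J2=28  J3=6  J4=9  J5=11
Waiting(J1) = turnaround − burst = 13 − 7 = 6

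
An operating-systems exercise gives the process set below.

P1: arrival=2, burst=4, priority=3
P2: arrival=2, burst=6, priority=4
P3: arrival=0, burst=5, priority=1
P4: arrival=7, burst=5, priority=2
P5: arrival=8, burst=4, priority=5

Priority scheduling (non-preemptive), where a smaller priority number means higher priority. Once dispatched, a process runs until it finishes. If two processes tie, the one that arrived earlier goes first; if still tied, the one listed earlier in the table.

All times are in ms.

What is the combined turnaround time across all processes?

Timeline: | P3 0-5 | P1 5-9 | P4 9-14 | P2 14-20 | P5 20-24 |
Completion: P1=9  P2=20  P3=5  P4=14  P5=24
Turnaround (C−A): P1=7  P2=18  P3=5  P4=7  P5=16
Turnaround = completion − arrival: P1=7, P2=18, P3=5, P4=7, P5=16
Total turnaround = 7 + 18 + 5 + 7 + 16 = 53

53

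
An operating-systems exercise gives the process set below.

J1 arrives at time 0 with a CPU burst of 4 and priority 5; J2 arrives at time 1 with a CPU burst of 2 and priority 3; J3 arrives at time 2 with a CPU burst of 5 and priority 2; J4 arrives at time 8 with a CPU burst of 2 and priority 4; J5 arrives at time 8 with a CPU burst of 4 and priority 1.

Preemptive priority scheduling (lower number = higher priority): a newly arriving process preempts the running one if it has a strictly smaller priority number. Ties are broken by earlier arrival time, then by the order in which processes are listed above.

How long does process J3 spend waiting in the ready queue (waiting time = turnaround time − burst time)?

0

Schedule: | J1 0-1 | J2 1-2 | J3 2-7 | J2 7-8 | J5 8-12 | J4 12-14 | J1 14-17 |
Completion: J1=17  J2=8  J3=7  J4=14  J5=12
Waiting(J3) = turnaround − burst = 5 − 5 = 0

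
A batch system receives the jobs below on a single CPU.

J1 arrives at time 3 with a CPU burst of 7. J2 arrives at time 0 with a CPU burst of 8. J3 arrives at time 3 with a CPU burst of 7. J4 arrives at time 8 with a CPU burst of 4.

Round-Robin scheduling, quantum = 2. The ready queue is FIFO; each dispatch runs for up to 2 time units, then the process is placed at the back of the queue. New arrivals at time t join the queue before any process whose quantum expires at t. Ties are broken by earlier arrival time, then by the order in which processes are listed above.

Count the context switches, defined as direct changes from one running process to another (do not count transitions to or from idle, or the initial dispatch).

Schedule: | J2 0-4 | J1 4-6 | J3 6-8 | J2 8-10 | J1 10-12 | J4 12-14 | J3 14-16 | J2 16-18 | J1 18-20 | J4 20-22 | J3 22-24 | J1 24-25 | J3 25-26 |
Completion: J1=25  J2=18  J3=26  J4=22

12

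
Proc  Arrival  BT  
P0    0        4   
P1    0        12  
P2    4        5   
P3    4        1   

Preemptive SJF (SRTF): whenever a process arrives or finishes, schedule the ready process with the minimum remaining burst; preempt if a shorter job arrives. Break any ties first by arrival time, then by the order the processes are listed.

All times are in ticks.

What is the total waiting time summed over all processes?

Gantt: | P0 0-4 | P3 4-5 | P2 5-10 | P1 10-22 |
Completion: P0=4  P1=22  P2=10  P3=5
Waiting = turnaround − burst: P0=0, P1=10, P2=1, P3=0
Total waiting = 0 + 10 + 1 + 0 = 11

11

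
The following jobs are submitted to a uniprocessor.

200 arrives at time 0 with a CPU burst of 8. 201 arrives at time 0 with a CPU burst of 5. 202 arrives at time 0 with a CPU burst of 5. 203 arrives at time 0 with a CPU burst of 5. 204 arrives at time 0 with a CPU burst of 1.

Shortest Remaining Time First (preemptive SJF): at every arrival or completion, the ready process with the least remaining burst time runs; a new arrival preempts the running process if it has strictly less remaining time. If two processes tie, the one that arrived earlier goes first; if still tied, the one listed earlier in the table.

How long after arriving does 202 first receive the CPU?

6

Timeline: | 204 0-1 | 201 1-6 | 202 6-11 | 203 11-16 | 200 16-24 |
Completion: 200=24  201=6  202=11  203=16  204=1
Response(202) = first start − arrival = 6 − 0 = 6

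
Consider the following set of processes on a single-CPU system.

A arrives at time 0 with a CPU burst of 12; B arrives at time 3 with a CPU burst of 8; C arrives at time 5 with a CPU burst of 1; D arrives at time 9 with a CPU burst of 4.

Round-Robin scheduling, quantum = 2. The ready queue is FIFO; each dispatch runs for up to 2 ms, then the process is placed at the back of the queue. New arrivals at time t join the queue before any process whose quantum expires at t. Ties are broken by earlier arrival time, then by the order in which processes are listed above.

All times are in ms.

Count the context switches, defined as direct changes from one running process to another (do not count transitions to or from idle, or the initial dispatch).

11

Timeline: | A 0-4 | B 4-6 | A 6-8 | C 8-9 | B 9-11 | A 11-13 | D 13-15 | B 15-17 | A 17-19 | D 19-21 | B 21-23 | A 23-25 |
Completion: A=25  B=23  C=9  D=21
Turnaround (C−A): A=25  B=20  C=4  D=12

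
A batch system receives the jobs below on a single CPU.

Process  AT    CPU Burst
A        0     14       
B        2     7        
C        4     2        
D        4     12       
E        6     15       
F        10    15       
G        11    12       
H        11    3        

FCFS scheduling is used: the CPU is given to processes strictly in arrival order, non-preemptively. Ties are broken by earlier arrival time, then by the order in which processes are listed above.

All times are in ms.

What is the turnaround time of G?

66

Timeline: | A 0-14 | B 14-21 | C 21-23 | D 23-35 | E 35-50 | F 50-65 | G 65-77 | H 77-80 |
Completion: A=14  B=21  C=23  D=35  E=50  F=65  G=77  H=80
Turnaround(G) = completion − arrival = 77 − 11 = 66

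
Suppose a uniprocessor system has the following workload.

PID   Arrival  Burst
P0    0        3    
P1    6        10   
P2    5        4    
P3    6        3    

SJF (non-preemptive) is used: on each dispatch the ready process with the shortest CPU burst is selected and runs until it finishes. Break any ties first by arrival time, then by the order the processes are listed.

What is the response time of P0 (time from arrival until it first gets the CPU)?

0

Schedule: | P0 0-3 | idle 3-5 | P2 5-9 | P3 9-12 | P1 12-22 |
Completion: P0=3  P1=22  P2=9  P3=12
Response(P0) = first start − arrival = 0 − 0 = 0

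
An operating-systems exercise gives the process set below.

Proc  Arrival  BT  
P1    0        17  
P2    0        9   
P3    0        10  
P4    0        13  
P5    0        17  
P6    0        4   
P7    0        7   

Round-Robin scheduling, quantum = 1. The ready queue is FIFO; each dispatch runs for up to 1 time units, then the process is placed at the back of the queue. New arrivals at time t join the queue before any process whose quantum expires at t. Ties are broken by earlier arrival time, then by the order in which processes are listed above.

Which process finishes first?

Schedule: | P1 0-1 | P2 1-2 | P3 2-3 | P4 3-4 | P5 4-5 | P6 5-6 | P7 6-7 | P1 7-8 | P2 8-9 | P3 9-10 | P4 10-11 | P5 11-12 | P6 12-13 | P7 13-14 | P1 14-15 | P2 15-16 | P3 16-17 | P4 17-18 | P5 18-19 | P6 19-20 | P7 20-21 | P1 21-22 | P2 22-23 | P3 23-24 | P4 24-25 | P5 25-26 | P6 26-27 | P7 27-28 | P1 28-29 | P2 29-30 | P3 30-31 | P4 31-32 | P5 32-33 | P7 33-34 | P1 34-35 | P2 35-36 | P3 36-37 | P4 37-38 | P5 38-39 | P7 39-40 | P1 40-41 | P2 41-42 | P3 42-43 | P4 43-44 | P5 44-45 | P7 45-46 | P1 46-47 | P2 47-48 | P3 48-49 | P4 49-50 | P5 50-51 | P1 51-52 | P2 52-53 | P3 53-54 | P4 54-55 | P5 55-56 | P1 56-57 | P3 57-58 | P4 58-59 | P5 59-60 | P1 60-61 | P4 61-62 | P5 62-63 | P1 63-64 | P4 64-65 | P5 65-66 | P1 66-67 | P4 67-68 | P5 68-69 | P1 69-70 | P5 70-71 | P1 71-72 | P5 72-73 | P1 73-74 | P5 74-75 | P1 75-76 | P5 76-77 |
Completion: P1=76  P2=53  P3=58  P4=68  P5=77  P6=27  P7=46
Turnaround (C−A): P1=76  P2=53  P3=58  P4=68  P5=77  P6=27  P7=46
Finish order: P6 → P7 → P2 → P3 → P4 → P1 → P5

P6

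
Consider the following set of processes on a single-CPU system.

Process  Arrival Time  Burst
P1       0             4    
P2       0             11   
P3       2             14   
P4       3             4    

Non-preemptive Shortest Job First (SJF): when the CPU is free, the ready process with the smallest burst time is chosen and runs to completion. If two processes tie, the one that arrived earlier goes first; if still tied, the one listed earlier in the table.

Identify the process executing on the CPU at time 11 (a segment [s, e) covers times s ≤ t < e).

Schedule: | P1 0-4 | P4 4-8 | P2 8-19 | P3 19-33 |
Completion: P1=4  P2=19  P3=33  P4=8

P2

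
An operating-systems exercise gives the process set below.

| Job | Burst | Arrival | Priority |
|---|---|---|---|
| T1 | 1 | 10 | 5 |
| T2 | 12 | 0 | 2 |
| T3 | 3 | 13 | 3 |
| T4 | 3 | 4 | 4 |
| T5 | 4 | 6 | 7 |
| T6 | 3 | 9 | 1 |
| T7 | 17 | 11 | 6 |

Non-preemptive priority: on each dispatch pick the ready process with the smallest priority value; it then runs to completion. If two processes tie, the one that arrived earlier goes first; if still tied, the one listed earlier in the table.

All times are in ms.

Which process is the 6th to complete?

T7

Schedule: | T2 0-12 | T6 12-15 | T3 15-18 | T4 18-21 | T1 21-22 | T7 22-39 | T5 39-43 |
Completion: T1=22  T2=12  T3=18  T4=21  T5=43  T6=15  T7=39
Finish order: T2 → T6 → T3 → T4 → T1 → T7 → T5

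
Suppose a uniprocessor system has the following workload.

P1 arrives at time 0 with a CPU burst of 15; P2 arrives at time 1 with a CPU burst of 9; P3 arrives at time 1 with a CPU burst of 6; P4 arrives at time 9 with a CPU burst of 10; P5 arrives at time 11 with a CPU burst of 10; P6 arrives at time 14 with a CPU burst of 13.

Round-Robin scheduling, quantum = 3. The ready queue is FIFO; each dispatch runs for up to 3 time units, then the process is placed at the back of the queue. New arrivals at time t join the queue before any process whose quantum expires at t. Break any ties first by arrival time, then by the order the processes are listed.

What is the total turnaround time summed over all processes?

Gantt: | P1 0-3 | P2 3-6 | P3 6-9 | P1 9-12 | P2 12-15 | P4 15-18 | P3 18-21 | P5 21-24 | P1 24-27 | P6 27-30 | P2 30-33 | P4 33-36 | P5 36-39 | P1 39-42 | P6 42-45 | P4 45-48 | P5 48-51 | P1 51-54 | P6 54-57 | P4 57-58 | P5 58-59 | P6 59-63 |
Completion: P1=54  P2=33  P3=21  P4=58  P5=59  P6=63
Turnaround (C−A): P1=54  P2=32  P3=20  P4=49  P5=48  P6=49
Turnaround = completion − arrival: P1=54, P2=32, P3=20, P4=49, P5=48, P6=49
Total turnaround = 54 + 32 + 20 + 49 + 48 + 49 = 252

252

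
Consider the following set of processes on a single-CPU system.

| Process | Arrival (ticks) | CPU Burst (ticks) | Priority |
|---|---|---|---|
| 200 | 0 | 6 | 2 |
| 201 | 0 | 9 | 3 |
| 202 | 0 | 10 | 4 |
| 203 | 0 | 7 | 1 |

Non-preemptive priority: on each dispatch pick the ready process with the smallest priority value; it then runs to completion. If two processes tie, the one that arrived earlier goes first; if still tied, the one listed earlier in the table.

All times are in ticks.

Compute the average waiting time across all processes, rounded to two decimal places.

10.50

Schedule: | 203 0-7 | 200 7-13 | 201 13-22 | 202 22-32 |
Completion: 200=13  201=22  202=32  203=7
Turnaround (C−A): 200=13  201=22  202=32  203=7
Waiting times: 200=7, 201=13, 202=22, 203=0
Average waiting = (7+13+22+0) / 4 = 42/4 = 10.50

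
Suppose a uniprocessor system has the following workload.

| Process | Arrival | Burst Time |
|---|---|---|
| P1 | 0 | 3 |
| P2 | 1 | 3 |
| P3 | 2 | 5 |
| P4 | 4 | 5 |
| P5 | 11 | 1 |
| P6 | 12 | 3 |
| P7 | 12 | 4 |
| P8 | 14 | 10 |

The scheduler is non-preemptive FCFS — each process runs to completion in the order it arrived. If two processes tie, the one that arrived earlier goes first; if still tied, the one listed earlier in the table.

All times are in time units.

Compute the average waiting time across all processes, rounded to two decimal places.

Timeline: | P1 0-3 | P2 3-6 | P3 6-11 | P4 11-16 | P5 16-17 | P6 17-20 | P7 20-24 | P8 24-34 |
Completion: P1=3  P2=6  P3=11  P4=16  P5=17  P6=20  P7=24  P8=34
Waiting times: P1=0, P2=2, P3=4, P4=7, P5=5, P6=5, P7=8, P8=10
Average waiting = (0+2+4+7+5+5+8+10) / 8 = 41/8 = 5.13

5.13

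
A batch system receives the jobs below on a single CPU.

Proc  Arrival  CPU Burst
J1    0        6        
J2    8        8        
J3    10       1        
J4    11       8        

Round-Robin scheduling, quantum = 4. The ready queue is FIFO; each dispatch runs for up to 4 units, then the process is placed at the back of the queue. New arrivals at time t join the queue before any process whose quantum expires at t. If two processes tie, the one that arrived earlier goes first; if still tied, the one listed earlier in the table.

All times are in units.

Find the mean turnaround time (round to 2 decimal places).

Timeline: | J1 0-6 | idle 6-8 | J2 8-12 | J3 12-13 | J4 13-17 | J2 17-21 | J4 21-25 |
Completion: J1=6  J2=21  J3=13  J4=25
Turnaround (C−A): J1=6  J2=13  J3=3  J4=14
Turnaround times: J1=6, J2=13, J3=3, J4=14
Average turnaround = (6+13+3+14) / 4 = 36/4 = 9.00

9.00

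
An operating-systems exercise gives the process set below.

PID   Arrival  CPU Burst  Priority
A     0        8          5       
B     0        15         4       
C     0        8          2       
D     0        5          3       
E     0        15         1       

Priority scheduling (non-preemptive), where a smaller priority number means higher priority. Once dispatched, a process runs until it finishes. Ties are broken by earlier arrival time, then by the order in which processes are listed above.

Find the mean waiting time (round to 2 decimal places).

21.80

Schedule: | E 0-15 | C 15-23 | D 23-28 | B 28-43 | A 43-51 |
Completion: A=51  B=43  C=23  D=28  E=15
Waiting times: A=43, B=28, C=15, D=23, E=0
Average waiting = (43+28+15+23+0) / 5 = 109/5 = 21.80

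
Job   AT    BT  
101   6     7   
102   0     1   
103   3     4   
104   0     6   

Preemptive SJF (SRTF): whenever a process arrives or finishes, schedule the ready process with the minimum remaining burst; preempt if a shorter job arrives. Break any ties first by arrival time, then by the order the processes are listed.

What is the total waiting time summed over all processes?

10

Timeline: | 102 0-1 | 104 1-7 | 103 7-11 | 101 11-18 |
Completion: 101=18  102=1  103=11  104=7
Turnaround (C−A): 101=12  102=1  103=8  104=7
Waiting = turnaround − burst: 101=5, 102=0, 103=4, 104=1
Total waiting = 5 + 0 + 4 + 1 = 10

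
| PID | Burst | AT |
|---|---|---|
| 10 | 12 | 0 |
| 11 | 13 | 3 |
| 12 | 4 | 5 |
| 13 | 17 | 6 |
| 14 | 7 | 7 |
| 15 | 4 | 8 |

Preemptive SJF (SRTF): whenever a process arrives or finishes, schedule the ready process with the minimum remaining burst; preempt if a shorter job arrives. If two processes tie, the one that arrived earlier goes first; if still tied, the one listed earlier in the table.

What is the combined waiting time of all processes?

80

Schedule: | 10 0-5 | 12 5-9 | 15 9-13 | 10 13-20 | 14 20-27 | 11 27-40 | 13 40-57 |
Completion: 10=20  11=40  12=9  13=57  14=27  15=13
Waiting = turnaround − burst: 10=8, 11=24, 12=0, 13=34, 14=13, 15=1
Total waiting = 8 + 24 + 0 + 34 + 13 + 1 = 80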